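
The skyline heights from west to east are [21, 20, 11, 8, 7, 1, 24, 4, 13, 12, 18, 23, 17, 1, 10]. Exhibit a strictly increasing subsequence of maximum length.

1, 4, 13, 18, 23

Patience tails give the LIS length; then backtrack through the dp parents:
21 → extends → [21]
20 → replaces 21 → [20]
11 → replaces 20 → [11]
8 → replaces 11 → [8]
7 → replaces 8 → [7]
1 → replaces 7 → [1]
24 → extends → [1, 24]
4 → replaces 24 → [1, 4]
13 → extends → [1, 4, 13]
12 → replaces 13 → [1, 4, 12]
18 → extends → [1, 4, 12, 18]
23 → extends → [1, 4, 12, 18, 23]
17 → replaces 18 → [1, 4, 12, 17, 23]
1 → already a tail → [1, 4, 12, 17, 23]
10 → replaces 12 → [1, 4, 10, 17, 23]
Length 5; one witness is 1, 4, 13, 18, 23.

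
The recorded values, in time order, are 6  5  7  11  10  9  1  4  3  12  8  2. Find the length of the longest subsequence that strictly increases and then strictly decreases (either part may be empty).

inc[i] = longest strictly increasing subsequence ending at i; dec[i] = longest strictly decreasing subsequence starting at i:
i:      1  2  3  4  5  6  7  8  9 10 11 12
a[i]:   6  5  7 11 10  9  1  4  3 12  8  2
inc:    1  1  2  3  3  3  1  2  2  4  3  2
dec:    5  4  4  6  5  4  1  3  2  3  2  1
Best peak at i=4 (value 11): inc=3, dec=6, length 3+6−1 = 8.

8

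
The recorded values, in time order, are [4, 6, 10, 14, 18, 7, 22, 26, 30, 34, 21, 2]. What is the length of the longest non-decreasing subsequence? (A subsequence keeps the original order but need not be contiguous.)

Let dp[i] be the length of the longest such subsequence ending at index i:
i:      1  2  3  4  5  6  7  8  9 10 11 12
a[i]:   4  6 10 14 18  7 22 26 30 34 21  2
dp:     1  2  3  4  5  3  6  7  8  9  6  1
Maximum dp value is 9.

9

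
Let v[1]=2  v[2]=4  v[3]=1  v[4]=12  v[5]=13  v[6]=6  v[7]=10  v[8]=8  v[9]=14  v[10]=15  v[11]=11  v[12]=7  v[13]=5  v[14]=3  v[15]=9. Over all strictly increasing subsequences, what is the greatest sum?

60

Let S[i] be the best sum of a strictly increasing subsequence ending at i:
i:      1  2  3  4  5  6  7  8  9 10 11 12 13 14 15
v[i]:   2  4  1 12 13  6 10  8 14 15 11  7  5  3  9
S:      2  6  1 18 31 12 22 20 45 60 33 19 11  5 29
Maximum is 60 (e.g. 2 + 4 + 12 + 13 + 14 + 15).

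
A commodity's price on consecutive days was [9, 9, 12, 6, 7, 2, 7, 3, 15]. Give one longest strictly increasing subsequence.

9, 12, 15

Patience tails give the LIS length; then backtrack through the dp parents:
9 → extends → [9]
9 → already a tail → [9]
12 → extends → [9, 12]
6 → replaces 9 → [6, 12]
7 → replaces 12 → [6, 7]
2 → replaces 6 → [2, 7]
7 → already a tail → [2, 7]
3 → replaces 7 → [2, 3]
15 → extends → [2, 3, 15]
Length 3; one witness is 9, 12, 15.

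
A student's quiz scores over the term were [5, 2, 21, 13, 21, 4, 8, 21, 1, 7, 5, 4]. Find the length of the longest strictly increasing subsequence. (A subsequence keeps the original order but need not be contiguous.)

4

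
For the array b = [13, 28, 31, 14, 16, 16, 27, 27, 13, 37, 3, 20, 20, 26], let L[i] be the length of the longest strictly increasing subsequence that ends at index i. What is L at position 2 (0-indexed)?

dp[i] = 1 + max{dp[j] : j<i, b[j]<b[i]} (or 1 if no such j):
i:      0  1  2  3  4  5  6  7  8  9 10 11 12 13
b[i]:  13 28 31 14 16 16 27 27 13 37  3 20 20 26
dp:     1  2  3  2  3  3  4  4  1  5  1  4  4  5
At index 2 the value is 3.

3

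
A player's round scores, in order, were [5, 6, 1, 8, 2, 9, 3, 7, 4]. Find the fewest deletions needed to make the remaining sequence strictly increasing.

5

Fewest deletions = n − (longest strictly increasing subsequence).
Patience tails:
5 → extends → [5]
6 → extends → [5, 6]
1 → replaces 5 → [1, 6]
8 → extends → [1, 6, 8]
2 → replaces 6 → [1, 2, 8]
9 → extends → [1, 2, 8, 9]
3 → replaces 8 → [1, 2, 3, 9]
7 → replaces 9 → [1, 2, 3, 7]
4 → replaces 7 → [1, 2, 3, 4]
Longest strictly increasing subsequence has length 4, so deletions = 9 − 4 = 5.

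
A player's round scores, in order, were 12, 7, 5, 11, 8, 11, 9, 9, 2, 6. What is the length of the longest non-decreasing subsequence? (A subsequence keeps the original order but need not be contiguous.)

4

Let dp[i] be the length of the longest such subsequence ending at index i:
i:      1  2  3  4  5  6  7  8  9 10
a[i]:  12  7  5 11  8 11  9  9  2  6
dp:     1  1  1  2  2  3  3  4  1  2
Maximum dp value is 4.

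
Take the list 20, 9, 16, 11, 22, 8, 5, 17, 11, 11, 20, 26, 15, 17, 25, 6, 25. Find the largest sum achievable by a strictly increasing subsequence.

Let S[i] be the best sum of a strictly increasing subsequence ending at i:
i:      1  2  3  4  5  6  7  8  9 10 11 12 13 14 15 16 17
a[i]:  20  9 16 11 22  8  5 17 11 11 20 26 15 17 25  6 25
S:     20  9 25 20 47  8  5 42 20 20 62 88 35 52 87 11 87
Maximum is 88 (e.g. 9 + 16 + 17 + 20 + 26).

88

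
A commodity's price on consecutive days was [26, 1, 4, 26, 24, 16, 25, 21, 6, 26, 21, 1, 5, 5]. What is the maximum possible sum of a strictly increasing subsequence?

80

Let S[i] be the best sum of a strictly increasing subsequence ending at i:
i:      1  2  3  4  5  6  7  8  9 10 11 12 13 14
a[i]:  26  1  4 26 24 16 25 21  6 26 21  1  5  5
S:     26  1  5 31 29 21 54 42 11 80 42  1 10 10
Maximum is 80 (e.g. 1 + 4 + 24 + 25 + 26).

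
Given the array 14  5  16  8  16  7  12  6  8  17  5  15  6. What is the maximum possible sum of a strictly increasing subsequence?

Let S[i] be the best sum of a strictly increasing subsequence ending at i:
i:      1  2  3  4  5  6  7  8  9 10 11 12 13
a[i]:  14  5 16  8 16  7 12  6  8 17  5 15  6
S:     14  5 30 13 30 12 25 11 20 47  5 40 11
Maximum is 47 (e.g. 14 + 16 + 17).

47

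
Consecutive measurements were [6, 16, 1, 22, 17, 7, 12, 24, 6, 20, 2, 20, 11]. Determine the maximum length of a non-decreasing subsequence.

5

Let dp[i] be the length of the longest such subsequence ending at index i:
i:      1  2  3  4  5  6  7  8  9 10 11 12 13
a[i]:   6 16  1 22 17  7 12 24  6 20  2 20 11
dp:     1  2  1  3  3  2  3  4  2  4  2  5  3
Maximum dp value is 5.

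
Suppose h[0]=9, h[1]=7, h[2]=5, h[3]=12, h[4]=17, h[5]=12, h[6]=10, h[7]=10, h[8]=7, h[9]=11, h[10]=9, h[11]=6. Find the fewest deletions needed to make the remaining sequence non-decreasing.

8

Fewest deletions = n − (longest non-decreasing subsequence).
i:      0  1  2  3  4  5  6  7  8  9 10 11
h[i]:   9  7  5 12 17 12 10 10  7 11  9  6
dp:     1  1  1  2  3  3  2  3  2  4  3  2
max dp = 4, so deletions = 12 − 4 = 8.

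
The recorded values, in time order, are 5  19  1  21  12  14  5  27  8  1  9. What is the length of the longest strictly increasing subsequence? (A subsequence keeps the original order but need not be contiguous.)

Track the smallest tail for each achievable length (strict):
5 → extends → [5]
19 → extends → [5, 19]
1 → replaces 5 → [1, 19]
21 → extends → [1, 19, 21]
12 → replaces 19 → [1, 12, 21]
14 → replaces 21 → [1, 12, 14]
5 → replaces 12 → [1, 5, 14]
27 → extends → [1, 5, 14, 27]
8 → replaces 14 → [1, 5, 8, 27]
1 → already a tail → [1, 5, 8, 27]
9 → replaces 27 → [1, 5, 8, 9]
Four tails, so the longest strictly increasing subsequence has length 4 (e.g. 5, 19, 21, 27).

4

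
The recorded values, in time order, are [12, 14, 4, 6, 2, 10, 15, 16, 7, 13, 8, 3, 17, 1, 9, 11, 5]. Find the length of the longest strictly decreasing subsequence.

Negate each value so 'decreasing' becomes 'increasing', then run patience tails on the negated sequence:
-12 → extends → [-12]
-14 → replaces -12 → [-14]
-4 → extends → [-14, -4]
-6 → replaces -4 → [-14, -6]
-2 → extends → [-14, -6, -2]
-10 → replaces -6 → [-14, -10, -2]
-15 → replaces -14 → [-15, -10, -2]
-16 → replaces -15 → [-16, -10, -2]
-7 → replaces -2 → [-16, -10, -7]
-13 → replaces -10 → [-16, -13, -7]
-8 → replaces -7 → [-16, -13, -8]
-3 → extends → [-16, -13, -8, -3]
-17 → replaces -16 → [-17, -13, -8, -3]
-1 → extends → [-17, -13, -8, -3, -1]
-9 → replaces -8 → [-17, -13, -9, -3, -1]
-11 → replaces -9 → [-17, -13, -11, -3, -1]
-5 → replaces -3 → [-17, -13, -11, -5, -1]
Five tails, so the longest strictly decreasing subsequence of the original has length 5.

5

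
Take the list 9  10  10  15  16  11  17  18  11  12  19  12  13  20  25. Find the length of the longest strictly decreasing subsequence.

2

Negate each value so 'decreasing' becomes 'increasing', then run patience tails on the negated sequence:
-9 → extends → [-9]
-10 → replaces -9 → [-10]
-10 → already a tail → [-10]
-15 → replaces -10 → [-15]
-16 → replaces -15 → [-16]
-11 → extends → [-16, -11]
-17 → replaces -16 → [-17, -11]
-18 → replaces -17 → [-18, -11]
-11 → already a tail → [-18, -11]
-12 → replaces -11 → [-18, -12]
-19 → replaces -18 → [-19, -12]
-12 → already a tail → [-19, -12]
-13 → replaces -12 → [-19, -13]
-20 → replaces -19 → [-20, -13]
-25 → replaces -20 → [-25, -13]
Two tails, so the longest strictly decreasing subsequence of the original has length 2.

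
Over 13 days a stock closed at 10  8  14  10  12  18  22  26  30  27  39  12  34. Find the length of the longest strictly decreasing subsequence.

Negate each value so 'decreasing' becomes 'increasing', then run patience tails on the negated sequence:
-10 → extends → [-10]
-8 → extends → [-10, -8]
-14 → replaces -10 → [-14, -8]
-10 → replaces -8 → [-14, -10]
-12 → replaces -10 → [-14, -12]
-18 → replaces -14 → [-18, -12]
-22 → replaces -18 → [-22, -12]
-26 → replaces -22 → [-26, -12]
-30 → replaces -26 → [-30, -12]
-27 → replaces -12 → [-30, -27]
-39 → replaces -30 → [-39, -27]
-12 → extends → [-39, -27, -12]
-34 → replaces -27 → [-39, -34, -12]
Three tails, so the longest strictly decreasing subsequence of the original has length 3.

3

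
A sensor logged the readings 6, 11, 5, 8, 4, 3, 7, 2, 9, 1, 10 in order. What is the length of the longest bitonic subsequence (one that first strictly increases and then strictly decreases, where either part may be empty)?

7

inc[i] = longest strictly increasing subsequence ending at i; dec[i] = longest strictly decreasing subsequence starting at i:
i:      1  2  3  4  5  6  7  8  9 10 11
a[i]:   6 11  5  8  4  3  7  2  9  1 10
inc:    1  2  1  2  1  1  2  1  3  1  4
dec:    6  6  5  5  4  3  3  2  2  1  1
Best peak at i=2 (value 11): inc=2, dec=6, length 2+6−1 = 7.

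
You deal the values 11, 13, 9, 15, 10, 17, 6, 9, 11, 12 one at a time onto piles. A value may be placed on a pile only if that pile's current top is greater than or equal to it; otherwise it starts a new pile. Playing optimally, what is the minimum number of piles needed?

4

The minimum number of non-increasing subsequences covering a sequence equals the length of its longest strictly increasing subsequence.
LIS length is 4 (e.g. 11, 13, 15, 17), so 4 piles are needed.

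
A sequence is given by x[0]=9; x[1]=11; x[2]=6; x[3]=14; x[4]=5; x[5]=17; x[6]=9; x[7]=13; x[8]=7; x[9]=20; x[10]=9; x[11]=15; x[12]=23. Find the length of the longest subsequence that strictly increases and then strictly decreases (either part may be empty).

inc[i] = longest strictly increasing subsequence ending at i; dec[i] = longest strictly decreasing subsequence starting at i:
i:      0  1  2  3  4  5  6  7  8  9 10 11 12
x[i]:   9 11  6 14  5 17  9 13  7 20  9 15 23
inc:    1  2  1  3  1  4  2  3  2  5  3  4  6
dec:    3  3  2  3  1  3  2  2  1  2  1  1  1
Best peak at i=5 (value 17): inc=4, dec=3, length 4+3−1 = 6.

6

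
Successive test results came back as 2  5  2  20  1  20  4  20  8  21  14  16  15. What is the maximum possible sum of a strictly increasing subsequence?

48

Let S[i] be the best sum of a strictly increasing subsequence ending at i:
i:      1  2  3  4  5  6  7  8  9 10 11 12 13
a[i]:   2  5  2 20  1 20  4 20  8 21 14 16 15
S:      2  7  2 27  1 27  6 27 15 48 29 45 44
Maximum is 48 (e.g. 2 + 5 + 20 + 21).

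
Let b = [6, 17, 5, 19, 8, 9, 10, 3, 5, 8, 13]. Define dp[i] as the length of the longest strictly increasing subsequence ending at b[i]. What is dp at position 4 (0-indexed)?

dp[i] = 1 + max{dp[j] : j<i, b[j]<b[i]} (or 1 if no such j):
i:      0  1  2  3  4  5  6  7  8  9 10
b[i]:   6 17  5 19  8  9 10  3  5  8 13
dp:     1  2  1  3  2  3  4  1  2  3  5
At index 4 the value is 2.

2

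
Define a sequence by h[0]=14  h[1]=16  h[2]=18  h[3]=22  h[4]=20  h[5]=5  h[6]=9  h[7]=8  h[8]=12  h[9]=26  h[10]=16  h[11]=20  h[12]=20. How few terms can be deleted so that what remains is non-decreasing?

Fewest deletions = n − (longest non-decreasing subsequence).
i:      0  1  2  3  4  5  6  7  8  9 10 11 12
h[i]:  14 16 18 22 20  5  9  8 12 26 16 20 20
dp:     1  2  3  4  4  1  2  2  3  5  4  5  6
max dp = 6, so deletions = 13 − 6 = 7.

7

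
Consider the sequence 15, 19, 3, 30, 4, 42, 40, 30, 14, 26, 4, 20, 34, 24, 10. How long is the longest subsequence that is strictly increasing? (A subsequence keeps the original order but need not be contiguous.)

Let dp[i] be the length of the longest such subsequence ending at index i:
i:      1  2  3  4  5  6  7  8  9 10 11 12 13 14 15
a[i]:  15 19  3 30  4 42 40 30 14 26  4 20 34 24 10
dp:     1  2  1  3  2  4  4  3  3  4  2  4  5  5  3
Maximum dp value is 5.

5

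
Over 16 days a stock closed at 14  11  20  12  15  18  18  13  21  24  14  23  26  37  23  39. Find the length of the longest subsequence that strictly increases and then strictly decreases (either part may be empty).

9

inc[i] = longest strictly increasing subsequence ending at i; dec[i] = longest strictly decreasing subsequence starting at i:
i:      1  2  3  4  5  6  7  8  9 10 11 12 13 14 15 16
a[i]:  14 11 20 12 15 18 18 13 21 24 14 23 26 37 23 39
inc:    1  1  2  2  3  4  4  3  5  6  4  6  7  8  6  9
dec:    2  1  3  1  2  2  2  1  2  2  1  1  2  2  1  1
Best peak at i=14 (value 37): inc=8, dec=2, length 8+2−1 = 9.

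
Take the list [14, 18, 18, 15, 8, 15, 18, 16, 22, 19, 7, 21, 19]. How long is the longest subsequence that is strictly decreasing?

Let dp[i] be the longest strictly decreasing subsequence ending at i:
i:      1  2  3  4  5  6  7  8  9 10 11 12 13
a[i]:  14 18 18 15  8 15 18 16 22 19  7 21 19
dp:     1  1  1  2  3  2  1  2  1  2  4  2  3
Maximum is 4.

4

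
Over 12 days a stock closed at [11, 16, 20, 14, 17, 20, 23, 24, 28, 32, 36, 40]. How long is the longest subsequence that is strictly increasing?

10

Let dp[i] be the length of the longest such subsequence ending at index i:
i:      1  2  3  4  5  6  7  8  9 10 11 12
a[i]:  11 16 20 14 17 20 23 24 28 32 36 40
dp:     1  2  3  2  3  4  5  6  7  8  9 10
Maximum dp value is 10.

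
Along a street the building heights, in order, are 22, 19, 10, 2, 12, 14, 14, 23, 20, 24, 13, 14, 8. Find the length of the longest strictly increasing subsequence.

5

Track the smallest tail for each achievable length (strict):
22 → extends → [22]
19 → replaces 22 → [19]
10 → replaces 19 → [10]
2 → replaces 10 → [2]
12 → extends → [2, 12]
14 → extends → [2, 12, 14]
14 → already a tail → [2, 12, 14]
23 → extends → [2, 12, 14, 23]
20 → replaces 23 → [2, 12, 14, 20]
24 → extends → [2, 12, 14, 20, 24]
13 → replaces 14 → [2, 12, 13, 20, 24]
14 → replaces 20 → [2, 12, 13, 14, 24]
8 → replaces 12 → [2, 8, 13, 14, 24]
Five tails, so the longest strictly increasing subsequence has length 5 (e.g. 10, 12, 14, 23, 24).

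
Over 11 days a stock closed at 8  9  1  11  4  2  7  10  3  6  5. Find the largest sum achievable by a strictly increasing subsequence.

Let S[i] be the best sum of a strictly increasing subsequence ending at i:
i:      1  2  3  4  5  6  7  8  9 10 11
a[i]:   8  9  1 11  4  2  7 10  3  6  5
S:      8 17  1 28  5  3 12 27  6 12 11
Maximum is 28 (e.g. 8 + 9 + 11).

28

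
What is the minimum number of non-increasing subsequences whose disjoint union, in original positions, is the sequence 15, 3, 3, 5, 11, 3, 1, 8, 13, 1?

4

Place each on the leftmost legal pile:
15 → new pile 1 (tops now [15])
3 → pile 1 (tops now [3])
3 → pile 1 (tops now [3])
5 → new pile 2 (tops now [3, 5])
11 → new pile 3 (tops now [3, 5, 11])
3 → pile 1 (tops now [3, 5, 11])
1 → pile 1 (tops now [1, 5, 11])
8 → pile 3 (tops now [1, 5, 8])
13 → new pile 4 (tops now [1, 5, 8, 13])
1 → pile 1 (tops now [1, 5, 8, 13])
Four piles.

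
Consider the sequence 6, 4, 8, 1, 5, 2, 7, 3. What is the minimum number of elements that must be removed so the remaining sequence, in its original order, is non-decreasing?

Fewest deletions = n − (longest non-decreasing subsequence).
Patience tails:
6 → extends → [6]
4 → replaces 6 → [4]
8 → extends → [4, 8]
1 → replaces 4 → [1, 8]
5 → replaces 8 → [1, 5]
2 → replaces 5 → [1, 2]
7 → extends → [1, 2, 7]
3 → replaces 7 → [1, 2, 3]
Longest non-decreasing subsequence has length 3, so deletions = 8 − 3 = 5.

5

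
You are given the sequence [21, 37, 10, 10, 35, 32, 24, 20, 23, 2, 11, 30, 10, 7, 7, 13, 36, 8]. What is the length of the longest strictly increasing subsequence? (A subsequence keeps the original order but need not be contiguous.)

5

Let dp[i] be the length of the longest such subsequence ending at index i:
i:      1  2  3  4  5  6  7  8  9 10 11 12 13 14 15 16 17 18
a[i]:  21 37 10 10 35 32 24 20 23  2 11 30 10  7  7 13 36  8
dp:     1  2  1  1  2  2  2  2  3  1  2  4  2  2  2  3  5  3
Maximum dp value is 5.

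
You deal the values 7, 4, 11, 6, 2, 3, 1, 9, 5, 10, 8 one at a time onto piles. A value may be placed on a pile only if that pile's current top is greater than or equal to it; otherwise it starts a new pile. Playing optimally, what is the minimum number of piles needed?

4

The minimum number of non-increasing subsequences covering a sequence equals the length of its longest strictly increasing subsequence.
LIS length is 4 (e.g. 4, 6, 9, 10), so 4 piles are needed.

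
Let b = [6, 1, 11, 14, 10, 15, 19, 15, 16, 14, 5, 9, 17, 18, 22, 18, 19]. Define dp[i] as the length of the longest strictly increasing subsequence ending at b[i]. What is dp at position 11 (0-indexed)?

dp[i] = 1 + max{dp[j] : j<i, b[j]<b[i]} (or 1 if no such j):
i:      0  1  2  3  4  5  6  7  8  9 10 11 12 13 14 15 16
b[i]:   6  1 11 14 10 15 19 15 16 14  5  9 17 18 22 18 19
dp:     1  1  2  3  2  4  5  4  5  3  2  3  6  7  8  7  8
At index 11 the value is 3.

3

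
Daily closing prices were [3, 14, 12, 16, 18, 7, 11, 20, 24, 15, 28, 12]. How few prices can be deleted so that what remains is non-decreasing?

5

Fewest deletions = n − (longest non-decreasing subsequence).
i:      1  2  3  4  5  6  7  8  9 10 11 12
a[i]:   3 14 12 16 18  7 11 20 24 15 28 12
dp:     1  2  2  3  4  2  3  5  6  4  7  4
max dp = 7, so deletions = 12 − 7 = 5.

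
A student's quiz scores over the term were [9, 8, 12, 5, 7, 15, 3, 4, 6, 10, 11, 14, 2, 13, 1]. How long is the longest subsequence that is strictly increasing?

Track the smallest tail for each achievable length (strict):
9 → extends → [9]
8 → replaces 9 → [8]
12 → extends → [8, 12]
5 → replaces 8 → [5, 12]
7 → replaces 12 → [5, 7]
15 → extends → [5, 7, 15]
3 → replaces 5 → [3, 7, 15]
4 → replaces 7 → [3, 4, 15]
6 → replaces 15 → [3, 4, 6]
10 → extends → [3, 4, 6, 10]
11 → extends → [3, 4, 6, 10, 11]
14 → extends → [3, 4, 6, 10, 11, 14]
2 → replaces 3 → [2, 4, 6, 10, 11, 14]
13 → replaces 14 → [2, 4, 6, 10, 11, 13]
1 → replaces 2 → [1, 4, 6, 10, 11, 13]
Six tails, so the longest strictly increasing subsequence has length 6 (e.g. 3, 4, 6, 10, 11, 14).

6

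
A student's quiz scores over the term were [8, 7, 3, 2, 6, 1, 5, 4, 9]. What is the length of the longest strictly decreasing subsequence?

Let dp[i] be the longest strictly decreasing subsequence ending at i:
i:     1 2 3 4 5 6 7 8 9
a[i]:  8 7 3 2 6 1 5 4 9
dp:    1 2 3 4 3 5 4 5 1
Maximum is 5.

5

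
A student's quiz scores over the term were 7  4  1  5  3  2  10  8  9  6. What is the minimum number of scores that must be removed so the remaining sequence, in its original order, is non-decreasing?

Fewest deletions = n − (longest non-decreasing subsequence).
Patience tails:
7 → extends → [7]
4 → replaces 7 → [4]
1 → replaces 4 → [1]
5 → extends → [1, 5]
3 → replaces 5 → [1, 3]
2 → replaces 3 → [1, 2]
10 → extends → [1, 2, 10]
8 → replaces 10 → [1, 2, 8]
9 → extends → [1, 2, 8, 9]
6 → replaces 8 → [1, 2, 6, 9]
Longest non-decreasing subsequence has length 4, so deletions = 10 − 4 = 6.

6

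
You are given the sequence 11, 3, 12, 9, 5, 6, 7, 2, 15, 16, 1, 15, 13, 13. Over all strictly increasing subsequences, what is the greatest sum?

54

Let S[i] be the best sum of a strictly increasing subsequence ending at i:
i:      1  2  3  4  5  6  7  8  9 10 11 12 13 14
a[i]:  11  3 12  9  5  6  7  2 15 16  1 15 13 13
S:     11  3 23 12  8 14 21  2 38 54  1 38 36 36
Maximum is 54 (e.g. 11 + 12 + 15 + 16).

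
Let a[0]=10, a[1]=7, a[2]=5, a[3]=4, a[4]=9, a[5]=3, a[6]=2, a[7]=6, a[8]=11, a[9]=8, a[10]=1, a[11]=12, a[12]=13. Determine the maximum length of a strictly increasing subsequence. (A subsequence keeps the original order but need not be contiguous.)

5

Let dp[i] be the length of the longest such subsequence ending at index i:
i:      0  1  2  3  4  5  6  7  8  9 10 11 12
a[i]:  10  7  5  4  9  3  2  6 11  8  1 12 13
dp:     1  1  1  1  2  1  1  2  3  3  1  4  5
Maximum dp value is 5.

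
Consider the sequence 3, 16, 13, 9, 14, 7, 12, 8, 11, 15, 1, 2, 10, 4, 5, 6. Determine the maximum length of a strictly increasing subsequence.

5

Let dp[i] be the length of the longest such subsequence ending at index i:
i:      1  2  3  4  5  6  7  8  9 10 11 12 13 14 15 16
a[i]:   3 16 13  9 14  7 12  8 11 15  1  2 10  4  5  6
dp:     1  2  2  2  3  2  3  3  4  5  1  2  4  3  4  5
Maximum dp value is 5.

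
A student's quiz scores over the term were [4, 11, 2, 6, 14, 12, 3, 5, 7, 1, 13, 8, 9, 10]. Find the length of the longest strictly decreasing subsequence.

4

Negate each value so 'decreasing' becomes 'increasing', then run patience tails on the negated sequence:
-4 → extends → [-4]
-11 → replaces -4 → [-11]
-2 → extends → [-11, -2]
-6 → replaces -2 → [-11, -6]
-14 → replaces -11 → [-14, -6]
-12 → replaces -6 → [-14, -12]
-3 → extends → [-14, -12, -3]
-5 → replaces -3 → [-14, -12, -5]
-7 → replaces -5 → [-14, -12, -7]
-1 → extends → [-14, -12, -7, -1]
-13 → replaces -12 → [-14, -13, -7, -1]
-8 → replaces -7 → [-14, -13, -8, -1]
-9 → replaces -8 → [-14, -13, -9, -1]
-10 → replaces -9 → [-14, -13, -10, -1]
Four tails, so the longest strictly decreasing subsequence of the original has length 4.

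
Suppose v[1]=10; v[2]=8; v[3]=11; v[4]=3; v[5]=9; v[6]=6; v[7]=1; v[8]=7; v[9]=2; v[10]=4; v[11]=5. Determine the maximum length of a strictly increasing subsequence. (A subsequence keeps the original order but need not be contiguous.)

4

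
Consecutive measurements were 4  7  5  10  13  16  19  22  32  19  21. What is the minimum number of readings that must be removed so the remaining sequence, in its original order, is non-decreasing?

3

Fewest deletions = n − (longest non-decreasing subsequence).
i:      1  2  3  4  5  6  7  8  9 10 11
a[i]:   4  7  5 10 13 16 19 22 32 19 21
dp:     1  2  2  3  4  5  6  7  8  7  8
max dp = 8, so deletions = 11 − 8 = 3.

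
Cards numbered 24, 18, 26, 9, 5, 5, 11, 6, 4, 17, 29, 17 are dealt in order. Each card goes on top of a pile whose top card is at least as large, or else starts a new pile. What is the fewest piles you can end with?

Place each on the leftmost legal pile:
24 → new pile 1 (tops now [24])
18 → pile 1 (tops now [18])
26 → new pile 2 (tops now [18, 26])
9 → pile 1 (tops now [9, 26])
5 → pile 1 (tops now [5, 26])
5 → pile 1 (tops now [5, 26])
11 → pile 2 (tops now [5, 11])
6 → pile 2 (tops now [5, 6])
4 → pile 1 (tops now [4, 6])
17 → new pile 3 (tops now [4, 6, 17])
29 → new pile 4 (tops now [4, 6, 17, 29])
17 → pile 3 (tops now [4, 6, 17, 29])
Four piles.

4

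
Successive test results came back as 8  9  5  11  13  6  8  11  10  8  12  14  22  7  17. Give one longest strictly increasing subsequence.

5, 6, 8, 11, 12, 14, 22

Patience tails give the LIS length; then backtrack through the dp parents:
8 → extends → [8]
9 → extends → [8, 9]
5 → replaces 8 → [5, 9]
11 → extends → [5, 9, 11]
13 → extends → [5, 9, 11, 13]
6 → replaces 9 → [5, 6, 11, 13]
8 → replaces 11 → [5, 6, 8, 13]
11 → replaces 13 → [5, 6, 8, 11]
10 → replaces 11 → [5, 6, 8, 10]
8 → already a tail → [5, 6, 8, 10]
12 → extends → [5, 6, 8, 10, 12]
14 → extends → [5, 6, 8, 10, 12, 14]
22 → extends → [5, 6, 8, 10, 12, 14, 22]
7 → replaces 8 → [5, 6, 7, 10, 12, 14, 22]
17 → replaces 22 → [5, 6, 7, 10, 12, 14, 17]
Length 7; one witness is 5, 6, 8, 11, 12, 14, 22.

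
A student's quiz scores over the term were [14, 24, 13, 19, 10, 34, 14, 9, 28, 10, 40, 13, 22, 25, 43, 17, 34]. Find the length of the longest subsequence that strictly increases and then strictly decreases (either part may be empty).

inc[i] = longest strictly increasing subsequence ending at i; dec[i] = longest strictly decreasing subsequence starting at i:
i:      1  2  3  4  5  6  7  8  9 10 11 12 13 14 15 16 17
a[i]:  14 24 13 19 10 34 14  9 28 10 40 13 22 25 43 17 34
inc:    1  2  1  2  1  3  2  1  3  2  4  3  4  5  6  4  6
dec:    4  4  3  3  2  4  2  1  3  1  3  1  2  2  2  1  1
Best peak at i=15 (value 43): inc=6, dec=2, length 6+2−1 = 7.

7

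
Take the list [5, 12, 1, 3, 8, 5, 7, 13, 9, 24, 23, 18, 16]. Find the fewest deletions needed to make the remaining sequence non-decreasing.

7

Fewest deletions = n − (longest non-decreasing subsequence).
Patience tails:
5 → extends → [5]
12 → extends → [5, 12]
1 → replaces 5 → [1, 12]
3 → replaces 12 → [1, 3]
8 → extends → [1, 3, 8]
5 → replaces 8 → [1, 3, 5]
7 → extends → [1, 3, 5, 7]
13 → extends → [1, 3, 5, 7, 13]
9 → replaces 13 → [1, 3, 5, 7, 9]
24 → extends → [1, 3, 5, 7, 9, 24]
23 → replaces 24 → [1, 3, 5, 7, 9, 23]
18 → replaces 23 → [1, 3, 5, 7, 9, 18]
16 → replaces 18 → [1, 3, 5, 7, 9, 16]
Longest non-decreasing subsequence has length 6, so deletions = 13 − 6 = 7.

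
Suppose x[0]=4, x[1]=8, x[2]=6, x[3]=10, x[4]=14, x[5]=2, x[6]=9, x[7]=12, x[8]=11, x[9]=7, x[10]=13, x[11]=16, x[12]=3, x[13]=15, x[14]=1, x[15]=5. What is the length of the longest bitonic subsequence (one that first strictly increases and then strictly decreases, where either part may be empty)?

9

inc[i] = longest strictly increasing subsequence ending at i; dec[i] = longest strictly decreasing subsequence starting at i:
i:      0  1  2  3  4  5  6  7  8  9 10 11 12 13 14 15
x[i]:   4  8  6 10 14  2  9 12 11  7 13 16  3 15  1  5
inc:    1  2  2  3  4  1  3  4  4  3  5  6  2  6  1  3
dec:    3  4  3  5  6  2  4  5  4  3  3  3  2  2  1  1
Best peak at i=4 (value 14): inc=4, dec=6, length 4+6−1 = 9.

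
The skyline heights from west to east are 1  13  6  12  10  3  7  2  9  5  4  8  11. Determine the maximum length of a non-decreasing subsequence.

5

Let dp[i] be the length of the longest such subsequence ending at index i:
i:      1  2  3  4  5  6  7  8  9 10 11 12 13
a[i]:   1 13  6 12 10  3  7  2  9  5  4  8 11
dp:     1  2  2  3  3  2  3  2  4  3  3  4  5
Maximum dp value is 5.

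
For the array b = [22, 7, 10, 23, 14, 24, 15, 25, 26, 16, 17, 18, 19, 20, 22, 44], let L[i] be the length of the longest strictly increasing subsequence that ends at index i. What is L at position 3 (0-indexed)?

dp[i] = 1 + max{dp[j] : j<i, b[j]<b[i]} (or 1 if no such j):
i:      0  1  2  3  4  5  6  7  8  9 10 11 12 13 14 15
b[i]:  22  7 10 23 14 24 15 25 26 16 17 18 19 20 22 44
dp:     1  1  2  3  3  4  4  5  6  5  6  7  8  9 10 11
At index 3 the value is 3.

3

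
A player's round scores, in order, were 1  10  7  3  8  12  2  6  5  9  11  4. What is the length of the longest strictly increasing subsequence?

5

Track the smallest tail for each achievable length (strict):
1 → extends → [1]
10 → extends → [1, 10]
7 → replaces 10 → [1, 7]
3 → replaces 7 → [1, 3]
8 → extends → [1, 3, 8]
12 → extends → [1, 3, 8, 12]
2 → replaces 3 → [1, 2, 8, 12]
6 → replaces 8 → [1, 2, 6, 12]
5 → replaces 6 → [1, 2, 5, 12]
9 → replaces 12 → [1, 2, 5, 9]
11 → extends → [1, 2, 5, 9, 11]
4 → replaces 5 → [1, 2, 4, 9, 11]
Five tails, so the longest strictly increasing subsequence has length 5 (e.g. 1, 7, 8, 9, 11).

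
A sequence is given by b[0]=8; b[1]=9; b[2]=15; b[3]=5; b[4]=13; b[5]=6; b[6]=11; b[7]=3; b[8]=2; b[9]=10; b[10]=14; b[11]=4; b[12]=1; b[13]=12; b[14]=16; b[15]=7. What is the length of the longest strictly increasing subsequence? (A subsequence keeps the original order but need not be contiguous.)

Track the smallest tail for each achievable length (strict):
8 → extends → [8]
9 → extends → [8, 9]
15 → extends → [8, 9, 15]
5 → replaces 8 → [5, 9, 15]
13 → replaces 15 → [5, 9, 13]
6 → replaces 9 → [5, 6, 13]
11 → replaces 13 → [5, 6, 11]
3 → replaces 5 → [3, 6, 11]
2 → replaces 3 → [2, 6, 11]
10 → replaces 11 → [2, 6, 10]
14 → extends → [2, 6, 10, 14]
4 → replaces 6 → [2, 4, 10, 14]
1 → replaces 2 → [1, 4, 10, 14]
12 → replaces 14 → [1, 4, 10, 12]
16 → extends → [1, 4, 10, 12, 16]
7 → replaces 10 → [1, 4, 7, 12, 16]
Five tails, so the longest strictly increasing subsequence has length 5 (e.g. 8, 9, 13, 14, 16).

5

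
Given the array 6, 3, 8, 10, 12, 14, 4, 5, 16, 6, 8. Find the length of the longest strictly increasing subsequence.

Let dp[i] be the length of the longest such subsequence ending at index i:
i:      1  2  3  4  5  6  7  8  9 10 11
a[i]:   6  3  8 10 12 14  4  5 16  6  8
dp:     1  1  2  3  4  5  2  3  6  4  5
Maximum dp value is 6.

6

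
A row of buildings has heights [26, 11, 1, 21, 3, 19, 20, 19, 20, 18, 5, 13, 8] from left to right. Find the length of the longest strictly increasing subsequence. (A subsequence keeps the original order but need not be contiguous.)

4

Track the smallest tail for each achievable length (strict):
26 → extends → [26]
11 → replaces 26 → [11]
1 → replaces 11 → [1]
21 → extends → [1, 21]
3 → replaces 21 → [1, 3]
19 → extends → [1, 3, 19]
20 → extends → [1, 3, 19, 20]
19 → already a tail → [1, 3, 19, 20]
20 → already a tail → [1, 3, 19, 20]
18 → replaces 19 → [1, 3, 18, 20]
5 → replaces 18 → [1, 3, 5, 20]
13 → replaces 20 → [1, 3, 5, 13]
8 → replaces 13 → [1, 3, 5, 8]
Four tails, so the longest strictly increasing subsequence has length 4 (e.g. 1, 3, 19, 20).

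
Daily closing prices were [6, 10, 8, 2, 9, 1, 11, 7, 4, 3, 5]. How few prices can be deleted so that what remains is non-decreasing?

7

Fewest deletions = n − (longest non-decreasing subsequence).
Patience tails:
6 → extends → [6]
10 → extends → [6, 10]
8 → replaces 10 → [6, 8]
2 → replaces 6 → [2, 8]
9 → extends → [2, 8, 9]
1 → replaces 2 → [1, 8, 9]
11 → extends → [1, 8, 9, 11]
7 → replaces 8 → [1, 7, 9, 11]
4 → replaces 7 → [1, 4, 9, 11]
3 → replaces 4 → [1, 3, 9, 11]
5 → replaces 9 → [1, 3, 5, 11]
Longest non-decreasing subsequence has length 4, so deletions = 11 − 4 = 7.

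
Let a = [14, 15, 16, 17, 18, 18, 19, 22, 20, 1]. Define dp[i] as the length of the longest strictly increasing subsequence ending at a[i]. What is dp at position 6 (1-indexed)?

dp[i] = 1 + max{dp[j] : j<i, a[j]<a[i]} (or 1 if no such j):
i:      1  2  3  4  5  6  7  8  9 10
a[i]:  14 15 16 17 18 18 19 22 20  1
dp:     1  2  3  4  5  5  6  7  7  1
At index 6 the value is 5.

5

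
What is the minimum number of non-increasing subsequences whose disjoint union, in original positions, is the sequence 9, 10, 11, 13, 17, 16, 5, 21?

6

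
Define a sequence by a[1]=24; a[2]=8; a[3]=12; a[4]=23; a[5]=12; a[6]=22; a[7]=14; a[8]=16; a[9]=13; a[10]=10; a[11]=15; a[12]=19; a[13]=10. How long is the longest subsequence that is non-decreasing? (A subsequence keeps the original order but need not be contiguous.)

Track the smallest tail for each achievable length (allowing ties):
24 → extends → [24]
8 → replaces 24 → [8]
12 → extends → [8, 12]
23 → extends → [8, 12, 23]
12 → replaces 23 → [8, 12, 12]
22 → extends → [8, 12, 12, 22]
14 → replaces 22 → [8, 12, 12, 14]
16 → extends → [8, 12, 12, 14, 16]
13 → replaces 14 → [8, 12, 12, 13, 16]
10 → replaces 12 → [8, 10, 12, 13, 16]
15 → replaces 16 → [8, 10, 12, 13, 15]
19 → extends → [8, 10, 12, 13, 15, 19]
10 → replaces 12 → [8, 10, 10, 13, 15, 19]
Six tails, so the longest non-decreasing subsequence has length 6 (e.g. 8, 12, 12, 14, 16, 19).

6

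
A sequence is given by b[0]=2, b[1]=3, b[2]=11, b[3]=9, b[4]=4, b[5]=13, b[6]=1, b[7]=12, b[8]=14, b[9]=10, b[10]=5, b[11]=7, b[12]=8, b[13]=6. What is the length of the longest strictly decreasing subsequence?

Negate each value so 'decreasing' becomes 'increasing', then run patience tails on the negated sequence:
-2 → extends → [-2]
-3 → replaces -2 → [-3]
-11 → replaces -3 → [-11]
-9 → extends → [-11, -9]
-4 → extends → [-11, -9, -4]
-13 → replaces -11 → [-13, -9, -4]
-1 → extends → [-13, -9, -4, -1]
-12 → replaces -9 → [-13, -12, -4, -1]
-14 → replaces -13 → [-14, -12, -4, -1]
-10 → replaces -4 → [-14, -12, -10, -1]
-5 → replaces -1 → [-14, -12, -10, -5]
-7 → replaces -5 → [-14, -12, -10, -7]
-8 → replaces -7 → [-14, -12, -10, -8]
-6 → extends → [-14, -12, -10, -8, -6]
Five tails, so the longest strictly decreasing subsequence of the original has length 5.

5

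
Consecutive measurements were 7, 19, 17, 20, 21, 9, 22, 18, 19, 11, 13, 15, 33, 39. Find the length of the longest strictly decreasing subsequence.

3

Negate each value so 'decreasing' becomes 'increasing', then run patience tails on the negated sequence:
-7 → extends → [-7]
-19 → replaces -7 → [-19]
-17 → extends → [-19, -17]
-20 → replaces -19 → [-20, -17]
-21 → replaces -20 → [-21, -17]
-9 → extends → [-21, -17, -9]
-22 → replaces -21 → [-22, -17, -9]
-18 → replaces -17 → [-22, -18, -9]
-19 → replaces -18 → [-22, -19, -9]
-11 → replaces -9 → [-22, -19, -11]
-13 → replaces -11 → [-22, -19, -13]
-15 → replaces -13 → [-22, -19, -15]
-33 → replaces -22 → [-33, -19, -15]
-39 → replaces -33 → [-39, -19, -15]
Three tails, so the longest strictly decreasing subsequence of the original has length 3.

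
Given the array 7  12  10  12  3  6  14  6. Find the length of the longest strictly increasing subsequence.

4

Track the smallest tail for each achievable length (strict):
7 → extends → [7]
12 → extends → [7, 12]
10 → replaces 12 → [7, 10]
12 → extends → [7, 10, 12]
3 → replaces 7 → [3, 10, 12]
6 → replaces 10 → [3, 6, 12]
14 → extends → [3, 6, 12, 14]
6 → already a tail → [3, 6, 12, 14]
Four tails, so the longest strictly increasing subsequence has length 4 (e.g. 7, 10, 12, 14).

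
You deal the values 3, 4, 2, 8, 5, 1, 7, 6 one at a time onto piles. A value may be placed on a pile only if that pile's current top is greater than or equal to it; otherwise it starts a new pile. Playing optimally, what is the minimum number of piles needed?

Place each on the leftmost legal pile:
3 → new pile 1 (tops now [3])
4 → new pile 2 (tops now [3, 4])
2 → pile 1 (tops now [2, 4])
8 → new pile 3 (tops now [2, 4, 8])
5 → pile 3 (tops now [2, 4, 5])
1 → pile 1 (tops now [1, 4, 5])
7 → new pile 4 (tops now [1, 4, 5, 7])
6 → pile 4 (tops now [1, 4, 5, 6])
Four piles.

4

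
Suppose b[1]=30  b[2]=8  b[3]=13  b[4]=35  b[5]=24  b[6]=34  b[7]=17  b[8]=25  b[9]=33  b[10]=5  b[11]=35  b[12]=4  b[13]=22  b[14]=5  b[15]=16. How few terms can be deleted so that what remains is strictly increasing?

Fewest deletions = n − (longest strictly increasing subsequence).
i:      1  2  3  4  5  6  7  8  9 10 11 12 13 14 15
b[i]:  30  8 13 35 24 34 17 25 33  5 35  4 22  5 16
dp:     1  1  2  3  3  4  3  4  5  1  6  1  4  2  3
max dp = 6, so deletions = 15 − 6 = 9.

9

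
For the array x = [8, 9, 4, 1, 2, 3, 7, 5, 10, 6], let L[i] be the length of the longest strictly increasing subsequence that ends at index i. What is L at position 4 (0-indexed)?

2

dp[i] = 1 + max{dp[j] : j<i, x[j]<x[i]} (or 1 if no such j):
i:      0  1  2  3  4  5  6  7  8  9
x[i]:   8  9  4  1  2  3  7  5 10  6
dp:     1  2  1  1  2  3  4  4  5  5
At index 4 the value is 2.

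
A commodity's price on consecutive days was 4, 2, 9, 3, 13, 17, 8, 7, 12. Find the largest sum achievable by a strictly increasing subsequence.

Let S[i] be the best sum of a strictly increasing subsequence ending at i:
i:      1  2  3  4  5  6  7  8  9
a[i]:   4  2  9  3 13 17  8  7 12
S:      4  2 13  5 26 43 13 12 25
Maximum is 43 (e.g. 4 + 9 + 13 + 17).

43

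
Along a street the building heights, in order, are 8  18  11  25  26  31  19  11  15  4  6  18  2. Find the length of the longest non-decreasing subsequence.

5

Let dp[i] be the length of the longest such subsequence ending at index i:
i:      1  2  3  4  5  6  7  8  9 10 11 12 13
a[i]:   8 18 11 25 26 31 19 11 15  4  6 18  2
dp:     1  2  2  3  4  5  3  3  4  1  2  5  1
Maximum dp value is 5.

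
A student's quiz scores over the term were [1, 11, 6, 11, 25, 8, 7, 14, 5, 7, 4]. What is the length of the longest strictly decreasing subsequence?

5

Negate each value so 'decreasing' becomes 'increasing', then run patience tails on the negated sequence:
-1 → extends → [-1]
-11 → replaces -1 → [-11]
-6 → extends → [-11, -6]
-11 → already a tail → [-11, -6]
-25 → replaces -11 → [-25, -6]
-8 → replaces -6 → [-25, -8]
-7 → extends → [-25, -8, -7]
-14 → replaces -8 → [-25, -14, -7]
-5 → extends → [-25, -14, -7, -5]
-7 → already a tail → [-25, -14, -7, -5]
-4 → extends → [-25, -14, -7, -5, -4]
Five tails, so the longest strictly decreasing subsequence of the original has length 5.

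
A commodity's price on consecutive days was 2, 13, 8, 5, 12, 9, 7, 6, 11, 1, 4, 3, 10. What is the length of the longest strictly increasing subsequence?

4

Let dp[i] be the length of the longest such subsequence ending at index i:
i:      1  2  3  4  5  6  7  8  9 10 11 12 13
a[i]:   2 13  8  5 12  9  7  6 11  1  4  3 10
dp:     1  2  2  2  3  3  3  3  4  1  2  2  4
Maximum dp value is 4.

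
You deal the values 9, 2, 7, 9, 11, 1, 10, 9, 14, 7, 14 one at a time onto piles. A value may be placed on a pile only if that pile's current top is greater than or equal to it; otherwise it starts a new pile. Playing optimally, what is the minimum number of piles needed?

5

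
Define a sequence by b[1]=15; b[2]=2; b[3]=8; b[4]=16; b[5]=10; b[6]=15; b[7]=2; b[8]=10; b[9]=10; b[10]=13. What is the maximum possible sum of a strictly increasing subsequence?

35

Let S[i] be the best sum of a strictly increasing subsequence ending at i:
i:      1  2  3  4  5  6  7  8  9 10
b[i]:  15  2  8 16 10 15  2 10 10 13
S:     15  2 10 31 20 35  2 20 20 33
Maximum is 35 (e.g. 2 + 8 + 10 + 15).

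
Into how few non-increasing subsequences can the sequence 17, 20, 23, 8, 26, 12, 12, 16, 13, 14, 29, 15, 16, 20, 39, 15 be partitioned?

Place each on the leftmost legal pile:
17 → new pile 1 (tops now [17])
20 → new pile 2 (tops now [17, 20])
23 → new pile 3 (tops now [17, 20, 23])
8 → pile 1 (tops now [8, 20, 23])
26 → new pile 4 (tops now [8, 20, 23, 26])
12 → pile 2 (tops now [8, 12, 23, 26])
12 → pile 2 (tops now [8, 12, 23, 26])
16 → pile 3 (tops now [8, 12, 16, 26])
13 → pile 3 (tops now [8, 12, 13, 26])
14 → pile 4 (tops now [8, 12, 13, 14])
29 → new pile 5 (tops now [8, 12, 13, 14, 29])
15 → pile 5 (tops now [8, 12, 13, 14, 15])
16 → new pile 6 (tops now [8, 12, 13, 14, 15, 16])
20 → new pile 7 (tops now [8, 12, 13, 14, 15, 16, 20])
39 → new pile 8 (tops now [8, 12, 13, 14, 15, 16, 20, 39])
15 → pile 5 (tops now [8, 12, 13, 14, 15, 16, 20, 39])
Eight piles.

8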